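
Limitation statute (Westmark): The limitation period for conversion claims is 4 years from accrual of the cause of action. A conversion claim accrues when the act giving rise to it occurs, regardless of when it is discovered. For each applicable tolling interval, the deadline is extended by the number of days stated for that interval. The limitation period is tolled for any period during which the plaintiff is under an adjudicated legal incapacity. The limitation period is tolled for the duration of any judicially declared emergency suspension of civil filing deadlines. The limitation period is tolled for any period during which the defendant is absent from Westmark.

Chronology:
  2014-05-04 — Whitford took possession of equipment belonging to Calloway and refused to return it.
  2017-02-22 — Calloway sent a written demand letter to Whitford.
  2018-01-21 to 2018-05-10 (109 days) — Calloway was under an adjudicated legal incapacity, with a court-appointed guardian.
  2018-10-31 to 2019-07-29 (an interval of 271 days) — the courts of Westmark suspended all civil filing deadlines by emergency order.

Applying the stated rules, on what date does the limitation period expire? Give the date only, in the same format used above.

The cause of action accrued on 2014-05-04, the date of the act.
The untolled deadline — 4 years after 2014-05-04 — is 2018-05-04.
Because the plaintiff's legal incapacity ran from 2018-01-21 to 2018-05-10, the deadline is extended by 109 days to 2018-08-21.
The emergency suspension of filing deadlines starting 2018-10-31 came too late — the period had run on 2018-08-21 — and so does not extend the deadline.
The other events in the timeline have no effect on the limitation period under the stated rules.

2018-08-21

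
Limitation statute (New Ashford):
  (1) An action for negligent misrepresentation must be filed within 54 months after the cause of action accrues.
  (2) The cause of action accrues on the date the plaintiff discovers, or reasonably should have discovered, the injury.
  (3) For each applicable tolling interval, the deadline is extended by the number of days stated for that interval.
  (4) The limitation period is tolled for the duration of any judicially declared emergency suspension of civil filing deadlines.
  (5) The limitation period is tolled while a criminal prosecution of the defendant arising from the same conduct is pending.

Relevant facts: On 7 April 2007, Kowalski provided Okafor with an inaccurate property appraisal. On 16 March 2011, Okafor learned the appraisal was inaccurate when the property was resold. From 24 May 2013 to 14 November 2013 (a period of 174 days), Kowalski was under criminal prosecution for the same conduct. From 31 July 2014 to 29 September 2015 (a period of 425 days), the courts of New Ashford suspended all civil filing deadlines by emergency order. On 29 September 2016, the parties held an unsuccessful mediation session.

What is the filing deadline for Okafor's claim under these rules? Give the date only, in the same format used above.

7 May 2017

Under the discovery rule, the claim accrued on 16 March 2011, when Okafor discovered the injury — not on the 7 April 2007 date of the underlying act.
54 months from 16 March 2011 is 16 September 2015.
Because the pending criminal prosecution ran from 24 May 2013 to 14 November 2013, the deadline is extended by 174 days to 8 March 2016.
The emergency suspension of filing deadlines from 31 July 2014 to 29 September 2015 tolled the period for 425 days, extending the deadline to 7 May 2017.
Nothing else in the chronology tolls or restarts the period.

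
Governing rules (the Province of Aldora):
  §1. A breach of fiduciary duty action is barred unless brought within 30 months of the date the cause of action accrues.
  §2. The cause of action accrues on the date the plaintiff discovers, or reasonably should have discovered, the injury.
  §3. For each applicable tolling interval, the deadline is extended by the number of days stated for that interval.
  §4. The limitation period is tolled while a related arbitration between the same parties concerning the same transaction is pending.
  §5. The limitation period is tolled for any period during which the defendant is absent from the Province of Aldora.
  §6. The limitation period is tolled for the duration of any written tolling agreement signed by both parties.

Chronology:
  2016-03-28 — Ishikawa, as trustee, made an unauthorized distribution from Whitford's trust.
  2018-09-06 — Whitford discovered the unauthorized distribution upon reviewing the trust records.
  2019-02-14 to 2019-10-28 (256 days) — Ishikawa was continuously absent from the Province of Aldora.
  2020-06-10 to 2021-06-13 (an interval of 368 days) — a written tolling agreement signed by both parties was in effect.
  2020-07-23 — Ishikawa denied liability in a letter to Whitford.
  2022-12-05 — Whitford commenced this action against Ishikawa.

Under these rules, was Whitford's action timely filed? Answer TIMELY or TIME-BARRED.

TIME-BARRED

The claim did not accrue until Whitford discovered the injury on 2018-09-06; the 2016-03-28 act date does not start the clock under the stated rule.
Adding the 30 months base period to 2018-09-06 gives a deadline of 2021-03-06, before any tolling.
The defendant's absence from the jurisdiction from 2019-02-14 to 2019-10-28 tolled the period for 256 days, extending the deadline to 2021-11-17.
The period was tolled for 368 days by the written tolling agreement (2020-06-10 to 2021-06-13), pushing the deadline to 2022-11-20.
The other events in the timeline have no effect on the limitation period under the stated rules.
The 2022-12-05 filing falls after the 2022-11-20 deadline; the claim is time-barred.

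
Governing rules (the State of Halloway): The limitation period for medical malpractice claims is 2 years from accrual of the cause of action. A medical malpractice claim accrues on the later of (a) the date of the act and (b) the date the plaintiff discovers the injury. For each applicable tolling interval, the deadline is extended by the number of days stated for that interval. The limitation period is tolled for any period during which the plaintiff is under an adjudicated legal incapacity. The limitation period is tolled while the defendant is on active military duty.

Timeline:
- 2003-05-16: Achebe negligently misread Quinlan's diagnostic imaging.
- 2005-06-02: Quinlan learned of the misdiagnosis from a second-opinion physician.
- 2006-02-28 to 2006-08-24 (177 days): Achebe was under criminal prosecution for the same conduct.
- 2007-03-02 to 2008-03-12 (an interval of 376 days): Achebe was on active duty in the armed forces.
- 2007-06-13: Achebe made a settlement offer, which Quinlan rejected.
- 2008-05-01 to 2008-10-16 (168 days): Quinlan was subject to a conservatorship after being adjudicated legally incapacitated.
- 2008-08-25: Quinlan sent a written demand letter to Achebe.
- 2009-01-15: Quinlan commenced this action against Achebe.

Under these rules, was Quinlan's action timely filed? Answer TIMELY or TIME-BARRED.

TIME-BARRED

Taking the later of the act (2003-05-16) and discovery (2005-06-02), the claim accrued on 2005-06-02.
Adding the 2 years base period to 2005-06-02 gives a deadline of 2007-06-02, before any tolling.
Because the defendant's active military service ran from 2007-03-02 to 2008-03-12, the deadline is extended by 376 days to 2008-06-12.
Because the plaintiff's legal incapacity ran from 2008-05-01 to 2008-10-16, the deadline is extended by 168 days to 2008-11-27.
Although a criminal prosecution ran from 2006-02-28 to 2006-08-24, the stated rules do not make that a tolling event, so it is disregarded.
Nothing else in the chronology tolls or restarts the period.
Quinlan filed on 2009-01-15, after the 2008-11-27 deadline, so the action is time-barred.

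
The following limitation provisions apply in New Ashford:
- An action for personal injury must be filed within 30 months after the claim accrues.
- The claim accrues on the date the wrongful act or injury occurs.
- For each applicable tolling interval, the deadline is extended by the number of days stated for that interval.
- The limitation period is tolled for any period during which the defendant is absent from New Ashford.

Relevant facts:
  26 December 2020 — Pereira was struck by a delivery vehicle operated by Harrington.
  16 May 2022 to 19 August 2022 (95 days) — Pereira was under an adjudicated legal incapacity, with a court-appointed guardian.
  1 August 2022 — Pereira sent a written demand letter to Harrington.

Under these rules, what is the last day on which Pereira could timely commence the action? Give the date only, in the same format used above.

The claim accrued on 26 December 2020, when the wrongful act occurred.
The untolled deadline — 30 months after 26 December 2020 — is 26 June 2023.
Although the plaintiff's incapacity ran from 16 May 2022 to 19 August 2022, the stated rules do not make that a tolling event, so it is disregarded.
Nothing else in the chronology tolls or restarts the period.

26 June 2023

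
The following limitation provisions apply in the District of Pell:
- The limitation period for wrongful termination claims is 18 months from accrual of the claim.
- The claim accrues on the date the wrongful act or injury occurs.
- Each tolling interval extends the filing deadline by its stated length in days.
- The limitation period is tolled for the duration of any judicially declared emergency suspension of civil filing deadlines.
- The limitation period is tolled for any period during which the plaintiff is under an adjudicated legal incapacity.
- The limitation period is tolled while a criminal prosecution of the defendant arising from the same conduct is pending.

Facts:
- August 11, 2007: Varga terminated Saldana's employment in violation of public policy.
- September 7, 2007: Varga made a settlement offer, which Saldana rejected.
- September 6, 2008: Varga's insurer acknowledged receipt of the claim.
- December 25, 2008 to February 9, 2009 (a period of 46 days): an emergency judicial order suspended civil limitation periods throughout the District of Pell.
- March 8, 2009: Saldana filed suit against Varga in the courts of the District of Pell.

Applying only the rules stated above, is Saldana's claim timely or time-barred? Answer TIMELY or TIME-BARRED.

The limitation period began to run on August 11, 2007.
18 months from August 11, 2007 is February 11, 2009.
Because the emergency suspension of filing deadlines ran from December 25, 2008 to February 9, 2009, the deadline is extended by 46 days to March 29, 2009.
The other events in the timeline have no effect on the limitation period under the stated rules.
The March 8, 2009 filing precedes the March 29, 2009 deadline; the claim is timely.

TIMELY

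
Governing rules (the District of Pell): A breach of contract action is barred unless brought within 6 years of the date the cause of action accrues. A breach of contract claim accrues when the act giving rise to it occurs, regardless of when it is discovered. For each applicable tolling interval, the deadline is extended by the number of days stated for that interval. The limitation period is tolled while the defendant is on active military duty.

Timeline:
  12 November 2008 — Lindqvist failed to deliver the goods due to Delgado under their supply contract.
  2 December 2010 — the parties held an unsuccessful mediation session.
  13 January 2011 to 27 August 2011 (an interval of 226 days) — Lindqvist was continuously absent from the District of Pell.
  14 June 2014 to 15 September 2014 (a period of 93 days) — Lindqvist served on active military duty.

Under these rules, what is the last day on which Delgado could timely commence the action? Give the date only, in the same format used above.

13 February 2015

The limitation period began to run on 12 November 2008.
Adding the 6 years base period to 12 November 2008 gives a deadline of 12 November 2014, before any tolling.
The period was tolled for 93 days by the defendant's active military service (14 June 2014 to 15 September 2014), pushing the deadline to 13 February 2015.
Although the defendant's absence ran from 13 January 2011 to 27 August 2011, the stated rules do not make that a tolling event, so it is disregarded.
The other events in the timeline have no effect on the limitation period under the stated rules.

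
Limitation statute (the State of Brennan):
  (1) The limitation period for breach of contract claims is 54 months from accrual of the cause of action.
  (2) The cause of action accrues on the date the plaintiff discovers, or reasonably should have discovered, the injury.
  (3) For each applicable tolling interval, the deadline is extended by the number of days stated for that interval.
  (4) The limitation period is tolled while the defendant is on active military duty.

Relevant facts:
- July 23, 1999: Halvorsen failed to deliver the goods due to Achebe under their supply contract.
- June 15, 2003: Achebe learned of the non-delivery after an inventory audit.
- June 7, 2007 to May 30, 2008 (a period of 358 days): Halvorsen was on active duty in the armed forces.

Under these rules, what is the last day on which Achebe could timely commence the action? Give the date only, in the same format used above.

The claim did not accrue until Achebe discovered the injury on June 15, 2003; the July 23, 1999 act date does not start the clock under the stated rule.
54 months from June 15, 2003 is December 15, 2007.
The defendant's active military service from June 7, 2007 to May 30, 2008 tolled the period for 358 days, extending the deadline to December 7, 2008.

December 7, 2008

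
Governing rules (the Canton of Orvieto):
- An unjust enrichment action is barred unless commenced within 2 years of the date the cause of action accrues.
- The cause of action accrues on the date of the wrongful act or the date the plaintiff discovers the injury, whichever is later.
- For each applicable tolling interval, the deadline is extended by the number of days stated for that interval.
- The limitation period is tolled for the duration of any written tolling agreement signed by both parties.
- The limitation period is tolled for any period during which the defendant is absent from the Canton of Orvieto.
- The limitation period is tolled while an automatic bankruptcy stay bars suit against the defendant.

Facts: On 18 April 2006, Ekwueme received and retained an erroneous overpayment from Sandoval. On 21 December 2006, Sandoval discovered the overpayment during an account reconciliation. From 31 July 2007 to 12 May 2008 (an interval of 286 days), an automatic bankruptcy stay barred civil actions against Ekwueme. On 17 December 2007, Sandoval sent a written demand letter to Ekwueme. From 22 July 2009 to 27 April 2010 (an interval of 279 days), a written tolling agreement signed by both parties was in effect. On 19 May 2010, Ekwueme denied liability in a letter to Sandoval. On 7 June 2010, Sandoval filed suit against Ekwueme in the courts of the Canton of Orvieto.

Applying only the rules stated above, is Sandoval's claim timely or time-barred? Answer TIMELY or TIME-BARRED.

Taking the later of the act (18 April 2006) and discovery (21 December 2006), the claim accrued on 21 December 2006.
Adding the 2 years base period to 21 December 2006 gives a deadline of 21 December 2008, before any tolling.
The period was tolled for 286 days by the automatic bankruptcy stay (31 July 2007 to 12 May 2008), pushing the deadline to 3 October 2009.
The period was tolled for 279 days by the written tolling agreement (22 July 2009 to 27 April 2010), pushing the deadline to 9 July 2010.
The other events in the timeline have no effect on the limitation period under the stated rules.
Sandoval filed on 7 June 2010, before the 9 July 2010 deadline, so the action is timely.

TIMELY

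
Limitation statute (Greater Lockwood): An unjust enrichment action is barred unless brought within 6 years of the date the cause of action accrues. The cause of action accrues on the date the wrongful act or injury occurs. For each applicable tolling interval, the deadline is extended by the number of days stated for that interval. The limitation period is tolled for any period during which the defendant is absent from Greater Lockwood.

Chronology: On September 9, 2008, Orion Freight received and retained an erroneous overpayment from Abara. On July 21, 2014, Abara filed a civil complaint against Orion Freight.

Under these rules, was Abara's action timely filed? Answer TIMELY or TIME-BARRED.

The limitation period began to run on September 9, 2008.
6 years from September 9, 2008 is September 9, 2014.
Filing on July 21, 2014 beat the September 9, 2014 deadline — the action is timely.

TIMELY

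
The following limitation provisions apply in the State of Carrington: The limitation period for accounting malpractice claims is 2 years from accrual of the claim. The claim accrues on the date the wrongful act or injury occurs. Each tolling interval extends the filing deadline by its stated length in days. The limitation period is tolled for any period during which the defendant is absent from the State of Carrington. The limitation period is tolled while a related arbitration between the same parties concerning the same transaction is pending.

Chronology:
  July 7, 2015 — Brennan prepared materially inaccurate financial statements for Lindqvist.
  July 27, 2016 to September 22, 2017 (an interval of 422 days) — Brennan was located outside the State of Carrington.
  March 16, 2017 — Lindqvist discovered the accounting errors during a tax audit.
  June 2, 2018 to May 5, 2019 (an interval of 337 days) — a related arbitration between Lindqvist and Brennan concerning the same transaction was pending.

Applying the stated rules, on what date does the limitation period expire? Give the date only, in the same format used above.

Accrual is governed by the date of the act, so the period began to run on July 7, 2015; the later discovery on March 16, 2017 is irrelevant under the stated rule.
The untolled deadline — 2 years after July 7, 2015 — is July 7, 2017.
The defendant's absence from the jurisdiction from July 27, 2016 to September 22, 2017 tolled the period for 422 days, extending the deadline to September 2, 2018.
The period was tolled for 337 days by the pending related arbitration (June 2, 2018 to May 5, 2019), pushing the deadline to August 5, 2019.

August 5, 2019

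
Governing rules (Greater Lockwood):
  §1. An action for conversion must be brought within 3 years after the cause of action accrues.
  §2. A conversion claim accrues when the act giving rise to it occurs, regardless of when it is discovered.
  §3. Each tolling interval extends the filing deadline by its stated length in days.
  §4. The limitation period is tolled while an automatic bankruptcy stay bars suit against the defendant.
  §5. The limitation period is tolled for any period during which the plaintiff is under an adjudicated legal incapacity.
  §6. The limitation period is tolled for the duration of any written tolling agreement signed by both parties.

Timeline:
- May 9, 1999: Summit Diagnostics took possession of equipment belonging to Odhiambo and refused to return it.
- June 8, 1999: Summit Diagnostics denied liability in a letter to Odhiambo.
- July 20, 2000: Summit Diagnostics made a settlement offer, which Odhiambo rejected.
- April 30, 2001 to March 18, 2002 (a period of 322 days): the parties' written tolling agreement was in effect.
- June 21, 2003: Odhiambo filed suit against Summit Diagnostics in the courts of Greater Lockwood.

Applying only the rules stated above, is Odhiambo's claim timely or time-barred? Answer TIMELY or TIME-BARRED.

TIME-BARRED

The limitation period began to run on May 9, 1999.
3 years from May 9, 1999 is May 9, 2002.
Because the written tolling agreement ran from April 30, 2001 to March 18, 2002, the deadline is extended by 322 days to March 27, 2003.
The other events in the timeline have no effect on the limitation period under the stated rules.
Filing on June 21, 2003 missed the March 27, 2003 deadline — the action is time-barred.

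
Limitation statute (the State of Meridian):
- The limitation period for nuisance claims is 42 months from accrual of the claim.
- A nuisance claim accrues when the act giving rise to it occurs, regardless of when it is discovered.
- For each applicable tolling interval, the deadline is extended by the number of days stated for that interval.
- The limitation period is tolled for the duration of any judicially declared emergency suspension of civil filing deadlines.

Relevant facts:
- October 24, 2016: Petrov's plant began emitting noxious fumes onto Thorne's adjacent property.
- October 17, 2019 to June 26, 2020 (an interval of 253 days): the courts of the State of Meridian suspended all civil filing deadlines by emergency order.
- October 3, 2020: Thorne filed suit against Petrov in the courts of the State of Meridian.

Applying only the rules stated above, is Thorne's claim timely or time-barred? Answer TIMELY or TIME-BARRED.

TIMELY

The claim accrued on October 24, 2016, the date of the act.
42 months from October 24, 2016 is April 24, 2020.
Because the emergency suspension of filing deadlines ran from October 17, 2019 to June 26, 2020, the deadline is extended by 253 days to January 2, 2021.
Filing on October 3, 2020 beat the January 2, 2021 deadline — the action is timely.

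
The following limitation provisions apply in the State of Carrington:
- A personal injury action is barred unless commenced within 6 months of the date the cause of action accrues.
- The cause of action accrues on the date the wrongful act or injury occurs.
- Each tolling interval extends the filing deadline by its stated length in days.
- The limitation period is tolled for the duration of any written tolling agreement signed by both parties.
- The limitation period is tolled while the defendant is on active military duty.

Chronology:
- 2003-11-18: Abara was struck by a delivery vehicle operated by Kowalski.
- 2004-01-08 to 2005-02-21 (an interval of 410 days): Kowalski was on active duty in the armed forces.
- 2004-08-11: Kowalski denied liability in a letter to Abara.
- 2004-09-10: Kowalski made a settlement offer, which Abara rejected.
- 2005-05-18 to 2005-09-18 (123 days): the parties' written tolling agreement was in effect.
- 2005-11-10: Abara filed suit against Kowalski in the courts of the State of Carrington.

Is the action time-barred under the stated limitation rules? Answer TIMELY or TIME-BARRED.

The limitation period began to run on 2003-11-18.
6 months from 2003-11-18 is 2004-05-18.
The defendant's active military service from 2004-01-08 to 2005-02-21 tolled the period for 410 days, extending the deadline to 2005-07-02.
The period was tolled for 123 days by the written tolling agreement (2005-05-18 to 2005-09-18), pushing the deadline to 2005-11-02.
Nothing else in the chronology tolls or restarts the period.
Abara filed on 2005-11-10, after the 2005-11-02 deadline, so the action is time-barred.

TIME-BARRED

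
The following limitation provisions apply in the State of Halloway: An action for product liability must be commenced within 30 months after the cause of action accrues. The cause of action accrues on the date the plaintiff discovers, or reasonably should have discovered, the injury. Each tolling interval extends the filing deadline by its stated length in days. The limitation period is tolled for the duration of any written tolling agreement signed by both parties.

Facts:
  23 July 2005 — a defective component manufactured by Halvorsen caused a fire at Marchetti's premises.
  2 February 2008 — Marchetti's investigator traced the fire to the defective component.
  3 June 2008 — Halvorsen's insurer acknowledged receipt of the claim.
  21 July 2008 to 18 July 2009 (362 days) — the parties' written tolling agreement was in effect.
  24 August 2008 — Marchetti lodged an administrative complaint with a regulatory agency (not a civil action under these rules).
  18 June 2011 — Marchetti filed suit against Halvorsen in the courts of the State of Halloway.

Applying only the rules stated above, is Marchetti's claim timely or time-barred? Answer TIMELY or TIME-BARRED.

Accrual is tied to discovery, so the period began on 2 February 2008 rather than on 23 July 2005 when the act occurred.
30 months from 2 February 2008 is 2 August 2010.
The written tolling agreement from 21 July 2008 to 18 July 2009 tolled the period for 362 days, extending the deadline to 30 July 2011.
None of the other events listed affects the running of the period under the stated rules.
Marchetti filed on 18 June 2011, before the 30 July 2011 deadline, so the action is timely.

TIMELY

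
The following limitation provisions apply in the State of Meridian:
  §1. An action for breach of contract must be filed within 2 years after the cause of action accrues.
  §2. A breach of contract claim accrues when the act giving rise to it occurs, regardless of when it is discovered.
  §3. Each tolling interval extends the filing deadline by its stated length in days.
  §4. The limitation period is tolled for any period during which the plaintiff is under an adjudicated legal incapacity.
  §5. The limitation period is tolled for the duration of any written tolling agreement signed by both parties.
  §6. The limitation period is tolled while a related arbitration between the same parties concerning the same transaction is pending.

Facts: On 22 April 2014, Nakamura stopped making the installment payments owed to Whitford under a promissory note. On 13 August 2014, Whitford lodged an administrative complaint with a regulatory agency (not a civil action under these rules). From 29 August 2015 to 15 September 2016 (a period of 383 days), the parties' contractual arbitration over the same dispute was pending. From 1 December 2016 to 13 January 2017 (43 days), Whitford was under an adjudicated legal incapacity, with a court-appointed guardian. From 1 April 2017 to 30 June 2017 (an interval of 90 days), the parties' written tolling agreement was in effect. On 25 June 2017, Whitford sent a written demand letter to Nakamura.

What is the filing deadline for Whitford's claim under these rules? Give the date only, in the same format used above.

20 September 2017

The limitation period began to run on 22 April 2014.
The untolled deadline — 2 years after 22 April 2014 — is 22 April 2016.
Because the pending related arbitration ran from 29 August 2015 to 15 September 2016, the deadline is extended by 383 days to 10 May 2017.
The plaintiff's legal incapacity from 1 December 2016 to 13 January 2017 tolled the period for 43 days, extending the deadline to 22 June 2017.
The written tolling agreement from 1 April 2017 to 30 June 2017 tolled the period for 90 days, extending the deadline to 20 September 2017.
Nothing else in the chronology tolls or restarts the period.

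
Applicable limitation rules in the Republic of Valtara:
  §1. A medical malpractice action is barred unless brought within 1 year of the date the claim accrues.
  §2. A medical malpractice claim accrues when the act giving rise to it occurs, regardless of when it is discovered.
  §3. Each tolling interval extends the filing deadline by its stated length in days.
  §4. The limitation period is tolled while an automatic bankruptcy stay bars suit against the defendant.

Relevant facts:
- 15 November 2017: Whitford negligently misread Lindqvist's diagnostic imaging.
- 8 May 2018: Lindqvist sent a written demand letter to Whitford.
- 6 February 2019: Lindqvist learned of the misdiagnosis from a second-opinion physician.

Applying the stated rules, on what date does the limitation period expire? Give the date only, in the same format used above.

Accrual is governed by the date of the act, so the period began to run on 15 November 2017; the later discovery on 6 February 2019 is irrelevant under the stated rule.
The untolled deadline — 1 year after 15 November 2017 — is 15 November 2018.
Nothing else in the chronology tolls or restarts the period.

15 November 2018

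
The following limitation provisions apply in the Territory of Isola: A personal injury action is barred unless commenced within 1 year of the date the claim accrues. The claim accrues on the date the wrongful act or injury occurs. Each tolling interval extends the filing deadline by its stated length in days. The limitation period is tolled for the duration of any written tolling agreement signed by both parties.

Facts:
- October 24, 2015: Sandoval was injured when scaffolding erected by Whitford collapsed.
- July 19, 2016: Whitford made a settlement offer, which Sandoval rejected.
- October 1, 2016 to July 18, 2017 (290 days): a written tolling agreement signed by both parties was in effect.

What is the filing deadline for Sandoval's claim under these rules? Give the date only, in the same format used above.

August 10, 2017

The claim accrued on October 24, 2015, when the wrongful act occurred.
1 year from October 24, 2015 is October 24, 2016.
Because the written tolling agreement ran from October 1, 2016 to July 18, 2017, the deadline is extended by 290 days to August 10, 2017.
The other events in the timeline have no effect on the limitation period under the stated rules.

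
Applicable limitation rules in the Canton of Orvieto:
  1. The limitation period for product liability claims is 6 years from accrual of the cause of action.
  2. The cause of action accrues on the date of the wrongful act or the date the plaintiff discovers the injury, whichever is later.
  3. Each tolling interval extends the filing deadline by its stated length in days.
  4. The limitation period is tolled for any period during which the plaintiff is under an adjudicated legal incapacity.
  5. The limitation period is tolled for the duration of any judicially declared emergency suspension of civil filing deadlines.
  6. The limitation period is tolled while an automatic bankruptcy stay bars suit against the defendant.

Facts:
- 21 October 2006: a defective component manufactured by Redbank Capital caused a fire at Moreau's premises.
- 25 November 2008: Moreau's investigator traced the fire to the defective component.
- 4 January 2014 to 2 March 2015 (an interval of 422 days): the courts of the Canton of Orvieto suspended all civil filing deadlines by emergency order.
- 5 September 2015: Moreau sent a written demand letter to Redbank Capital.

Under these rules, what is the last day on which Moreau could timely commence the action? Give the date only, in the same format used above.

21 January 2016

Taking the later of the act (21 October 2006) and discovery (25 November 2008), the claim accrued on 25 November 2008.
Adding the 6 years base period to 25 November 2008 gives a deadline of 25 November 2014, before any tolling.
Because the emergency suspension of filing deadlines ran from 4 January 2014 to 2 March 2015, the deadline is extended by 422 days to 21 January 2016.
The other events in the timeline have no effect on the limitation period under the stated rules.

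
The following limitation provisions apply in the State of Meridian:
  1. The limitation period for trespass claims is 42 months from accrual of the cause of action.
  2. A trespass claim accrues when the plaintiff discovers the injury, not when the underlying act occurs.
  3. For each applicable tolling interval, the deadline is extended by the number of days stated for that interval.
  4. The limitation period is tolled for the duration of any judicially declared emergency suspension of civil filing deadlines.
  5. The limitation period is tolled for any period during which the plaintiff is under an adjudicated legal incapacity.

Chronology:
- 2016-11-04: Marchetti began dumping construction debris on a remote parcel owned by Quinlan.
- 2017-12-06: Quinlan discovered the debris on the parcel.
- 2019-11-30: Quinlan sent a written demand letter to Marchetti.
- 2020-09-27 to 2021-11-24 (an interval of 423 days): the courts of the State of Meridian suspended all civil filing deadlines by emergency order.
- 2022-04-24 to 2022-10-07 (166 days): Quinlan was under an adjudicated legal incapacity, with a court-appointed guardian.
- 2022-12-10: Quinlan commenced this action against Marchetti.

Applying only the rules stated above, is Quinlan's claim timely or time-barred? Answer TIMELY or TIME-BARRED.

TIMELY

Under the discovery rule, the claim accrued on 2017-12-06, when Quinlan discovered the injury — not on the 2016-11-04 date of the underlying act.
Adding the 42 months base period to 2017-12-06 gives a deadline of 2021-06-06, before any tolling.
Because the emergency suspension of filing deadlines ran from 2020-09-27 to 2021-11-24, the deadline is extended by 423 days to 2022-08-03.
The plaintiff's legal incapacity from 2022-04-24 to 2022-10-07 tolled the period for 166 days, extending the deadline to 2023-01-16.
None of the other events listed affects the running of the period under the stated rules.
Filing on 2022-12-10 beat the 2023-01-16 deadline — the action is timely.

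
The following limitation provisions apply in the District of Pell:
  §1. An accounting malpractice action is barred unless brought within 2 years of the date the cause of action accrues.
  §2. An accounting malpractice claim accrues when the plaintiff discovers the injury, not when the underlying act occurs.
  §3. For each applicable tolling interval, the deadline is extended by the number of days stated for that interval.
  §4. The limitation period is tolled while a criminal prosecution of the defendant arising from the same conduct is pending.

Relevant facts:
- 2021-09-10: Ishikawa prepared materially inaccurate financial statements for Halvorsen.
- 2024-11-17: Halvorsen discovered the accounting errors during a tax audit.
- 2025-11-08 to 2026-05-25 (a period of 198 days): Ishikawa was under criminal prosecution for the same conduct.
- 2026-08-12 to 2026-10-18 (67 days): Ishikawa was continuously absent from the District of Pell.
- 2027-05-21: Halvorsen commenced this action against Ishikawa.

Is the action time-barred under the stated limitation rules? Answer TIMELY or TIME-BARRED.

Under the discovery rule, the claim accrued on 2024-11-17, when Halvorsen discovered the injury — not on the 2021-09-10 date of the underlying act.
Adding the 2 years base period to 2024-11-17 gives a deadline of 2026-11-17, before any tolling.
The period was tolled for 198 days by the pending criminal prosecution (2025-11-08 to 2026-05-25), pushing the deadline to 2027-06-03.
Although the defendant's absence ran from 2026-08-12 to 2026-10-18, the stated rules do not make that a tolling event, so it is disregarded.
Filing on 2027-05-21 beat the 2027-06-03 deadline — the action is timely.

TIMELY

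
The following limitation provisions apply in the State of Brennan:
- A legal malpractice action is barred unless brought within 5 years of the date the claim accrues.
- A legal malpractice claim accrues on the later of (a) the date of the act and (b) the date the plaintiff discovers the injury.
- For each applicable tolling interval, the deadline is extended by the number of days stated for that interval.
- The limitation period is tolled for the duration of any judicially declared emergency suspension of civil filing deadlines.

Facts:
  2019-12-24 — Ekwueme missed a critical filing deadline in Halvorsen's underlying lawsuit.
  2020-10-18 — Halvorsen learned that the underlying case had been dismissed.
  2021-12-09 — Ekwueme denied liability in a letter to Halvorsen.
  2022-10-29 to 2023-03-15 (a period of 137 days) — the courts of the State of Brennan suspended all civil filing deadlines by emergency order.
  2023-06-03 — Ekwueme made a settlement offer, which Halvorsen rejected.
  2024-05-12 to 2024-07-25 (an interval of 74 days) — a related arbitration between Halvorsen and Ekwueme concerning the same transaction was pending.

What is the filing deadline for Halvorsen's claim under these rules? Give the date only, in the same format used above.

Taking the later of the act (2019-12-24) and discovery (2020-10-18), the claim accrued on 2020-10-18.
Adding the 5 years base period to 2020-10-18 gives a deadline of 2025-10-18, before any tolling.
The emergency suspension of filing deadlines from 2022-10-29 to 2023-03-15 tolled the period for 137 days, extending the deadline to 2026-03-04.
The pending related arbitration from 2024-05-12 to 2024-07-25 does not toll the period, because no stated rule makes a pending arbitration a tolling event.
The other events in the timeline have no effect on the limitation period under the stated rules.

2026-03-04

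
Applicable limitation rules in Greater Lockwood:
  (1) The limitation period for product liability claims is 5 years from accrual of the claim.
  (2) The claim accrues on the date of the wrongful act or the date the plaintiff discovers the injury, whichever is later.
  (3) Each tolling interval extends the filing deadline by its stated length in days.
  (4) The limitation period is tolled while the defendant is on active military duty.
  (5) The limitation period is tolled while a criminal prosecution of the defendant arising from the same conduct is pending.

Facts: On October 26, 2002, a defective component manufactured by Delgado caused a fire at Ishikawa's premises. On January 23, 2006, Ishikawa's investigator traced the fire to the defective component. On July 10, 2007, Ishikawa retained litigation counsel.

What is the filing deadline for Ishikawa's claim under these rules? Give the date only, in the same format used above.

Because discovery on January 23, 2006 post-dates the October 26, 2002 act, accrual under the later-of rule falls on January 23, 2006.
Adding the 5 years base period to January 23, 2006 gives a deadline of January 23, 2011, before any tolling.
None of the other events listed affects the running of the period under the stated rules.

January 23, 2011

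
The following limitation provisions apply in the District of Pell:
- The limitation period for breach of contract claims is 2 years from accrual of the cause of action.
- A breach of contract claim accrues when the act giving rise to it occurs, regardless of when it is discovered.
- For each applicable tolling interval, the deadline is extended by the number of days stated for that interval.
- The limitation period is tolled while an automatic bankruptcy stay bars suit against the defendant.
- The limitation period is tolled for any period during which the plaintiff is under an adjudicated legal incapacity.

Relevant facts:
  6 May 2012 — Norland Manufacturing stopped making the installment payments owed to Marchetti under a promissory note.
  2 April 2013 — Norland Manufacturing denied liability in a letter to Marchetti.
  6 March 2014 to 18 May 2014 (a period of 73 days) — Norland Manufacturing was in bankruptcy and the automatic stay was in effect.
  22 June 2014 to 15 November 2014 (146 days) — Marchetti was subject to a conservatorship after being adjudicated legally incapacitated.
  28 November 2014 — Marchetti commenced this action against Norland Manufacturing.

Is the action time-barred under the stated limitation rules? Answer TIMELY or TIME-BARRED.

The limitation period began to run on 6 May 2012.
Adding the 2 years base period to 6 May 2012 gives a deadline of 6 May 2014, before any tolling.
Because the automatic bankruptcy stay ran from 6 March 2014 to 18 May 2014, the deadline is extended by 73 days to 18 July 2014.
The period was tolled for 146 days by the plaintiff's legal incapacity (22 June 2014 to 15 November 2014), pushing the deadline to 11 December 2014.
None of the other events listed affects the running of the period under the stated rules.
The 28 November 2014 filing precedes the 11 December 2014 deadline; the claim is timely.

TIMELY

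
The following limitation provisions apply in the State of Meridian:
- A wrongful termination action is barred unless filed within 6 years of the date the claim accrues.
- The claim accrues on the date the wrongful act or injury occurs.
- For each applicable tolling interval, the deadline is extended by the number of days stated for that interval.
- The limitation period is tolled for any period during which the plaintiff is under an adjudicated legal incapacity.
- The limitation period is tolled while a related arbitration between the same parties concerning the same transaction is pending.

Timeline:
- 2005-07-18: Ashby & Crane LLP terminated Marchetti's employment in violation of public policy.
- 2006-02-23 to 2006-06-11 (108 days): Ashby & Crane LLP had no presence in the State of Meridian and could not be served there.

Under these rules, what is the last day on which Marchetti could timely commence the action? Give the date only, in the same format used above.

2011-07-18

The limitation period began to run on 2005-07-18.
Adding the 6 years base period to 2005-07-18 gives a deadline of 2011-07-18, before any tolling.
Although the defendant's absence ran from 2006-02-23 to 2006-06-11, the stated rules do not make that a tolling event, so it is disregarded.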